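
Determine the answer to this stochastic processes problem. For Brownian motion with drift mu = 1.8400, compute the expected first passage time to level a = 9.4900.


Expected first passage time = a/mu
= 9.4900/1.8400
= 5.1576

5.1576


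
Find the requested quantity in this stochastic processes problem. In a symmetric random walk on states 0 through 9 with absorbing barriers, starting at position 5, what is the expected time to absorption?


For symmetric RW on 0,...,N with absorbing barriers, E(i) = i*(N-i)
E(5) = 5 * 4 = 20

20


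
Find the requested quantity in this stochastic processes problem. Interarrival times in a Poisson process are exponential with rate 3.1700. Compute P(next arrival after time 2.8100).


P(X > t) = exp(-lambda * t)
= exp(-3.1700 * 2.8100)
= exp(-8.9077) = 1.3534e-04

1.3534e-04


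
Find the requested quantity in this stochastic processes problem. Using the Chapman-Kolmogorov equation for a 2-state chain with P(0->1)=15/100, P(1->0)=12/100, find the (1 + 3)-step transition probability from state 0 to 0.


P^4 = P^1 * P^3
Computing via matrix multiplication of the transition matrix.
Entry (0,0) of P^4 = 0.6022

0.6022


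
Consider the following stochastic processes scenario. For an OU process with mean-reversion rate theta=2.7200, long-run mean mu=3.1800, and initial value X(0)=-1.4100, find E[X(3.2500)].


E[X(t)] = mu + (X(0) - mu)*exp(-theta*t)
= 3.1800 + (-1.4100 - 3.1800)*exp(-2.7200*3.2500)
= 3.1800 + -4.5900 * 1.4482e-04
= 3.1793

3.1793


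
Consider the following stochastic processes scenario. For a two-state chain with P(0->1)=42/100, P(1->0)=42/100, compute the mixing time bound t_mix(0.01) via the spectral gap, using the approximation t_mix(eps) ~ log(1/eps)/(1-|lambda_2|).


lambda_2 = |1 - p01 - p10| = |1 - 0.4200 - 0.4200| = 0.1600
t_mix ~ log(1/eps)/(1 - |lambda_2|)
= log(100)/(1 - 0.1600) = 4.6052/0.8400
= 5.4823

5.4823


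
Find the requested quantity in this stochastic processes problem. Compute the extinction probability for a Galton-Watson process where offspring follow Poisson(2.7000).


Since mu = 2.7000 > 1, extinction prob q < 1.
Solve s = exp(mu*(s-1)) iteratively.
q = 0.0844

0.0844


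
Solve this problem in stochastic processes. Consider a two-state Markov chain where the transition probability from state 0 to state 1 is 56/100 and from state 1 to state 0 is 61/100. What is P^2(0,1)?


Computing P^2 by matrix multiplication.
P = [[0.4400, 0.5600], [0.6100, 0.3900]]
After raising P to the power 2:
P^2(0,1) = 0.4648

0.4648


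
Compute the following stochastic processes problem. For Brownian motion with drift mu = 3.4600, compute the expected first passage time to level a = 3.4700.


Expected first passage time = a/mu
= 3.4700/3.4600
= 1.0029

1.0029


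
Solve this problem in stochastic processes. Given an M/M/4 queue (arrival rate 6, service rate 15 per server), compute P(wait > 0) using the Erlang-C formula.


a = lambda/mu = 0.4000
rho = a/c = 0.1000
Erlang-C formula applied:
C(c,a) = 7.9444e-04

7.9444e-04


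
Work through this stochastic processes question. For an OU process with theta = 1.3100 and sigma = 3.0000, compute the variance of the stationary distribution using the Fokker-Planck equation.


Stationary variance = sigma^2 / (2*theta)
= 3.0000^2 / (2*1.3100)
= 9.0000 / 2.6200
= 3.4351

3.4351


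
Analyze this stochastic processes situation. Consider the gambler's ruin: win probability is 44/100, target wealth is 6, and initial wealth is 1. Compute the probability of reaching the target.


Gambler's ruin formula:
r = q/p = 0.5600/0.4400 = 1.2727
P(win) = (1 - r^i)/(1 - r^N)
= (1 - 1.2727^1)/(1 - 1.2727^6)
= 0.0839

0.0839


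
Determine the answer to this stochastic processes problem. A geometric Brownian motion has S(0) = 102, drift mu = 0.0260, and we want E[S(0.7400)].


E[S(t)] = S(0) * exp(mu * t)
= 102 * exp(0.0260 * 0.7400)
= 102 * 1.0194
= 103.9815

103.9815


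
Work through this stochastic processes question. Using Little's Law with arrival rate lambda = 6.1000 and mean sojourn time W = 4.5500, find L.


Little's Law: L = lambda * W
= 6.1000 * 4.5500
= 27.7550

27.7550


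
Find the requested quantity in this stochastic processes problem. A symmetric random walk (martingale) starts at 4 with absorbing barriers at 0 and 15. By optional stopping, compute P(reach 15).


By optional stopping theorem: E(M at tau) = M(0) = 4
P(hit 15)*15 + P(hit 0)*0 = 4
P(hit 15) = (4 - 0)/(15 - 0) = 4/15 = 0.2667

0.2667


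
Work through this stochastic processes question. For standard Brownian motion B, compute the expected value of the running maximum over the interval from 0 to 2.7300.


E(max B(s)) = sqrt(2t/pi)
= sqrt(2*2.7300/pi)
= sqrt(1.7380)
= 1.3183

1.3183


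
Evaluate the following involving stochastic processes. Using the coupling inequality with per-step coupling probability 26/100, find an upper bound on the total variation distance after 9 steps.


TV distance bound <= (1-delta)^n
= (1 - 0.2600)^9
= 0.7400^9
= 0.0665

0.0665


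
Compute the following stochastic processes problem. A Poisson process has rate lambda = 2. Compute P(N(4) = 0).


P(N(t)=k) = (lambda*t)^k * exp(-lambda*t) / k!
lambda*t = 8
= 8^0 * exp(-8) / 0!
= 1 * 3.3546e-04 / 1
= 3.3546e-04

3.3546e-04


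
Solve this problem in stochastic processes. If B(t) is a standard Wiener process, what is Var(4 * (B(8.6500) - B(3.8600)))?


Var(alpha*(B(t)-B(s))) = alpha^2 * (t-s)
= 4^2 * (8.6500 - 3.8600)
= 16 * 4.7900
= 76.6400

76.6400


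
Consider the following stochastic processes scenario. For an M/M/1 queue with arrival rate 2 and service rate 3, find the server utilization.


rho = lambda/mu
= 2/3
= 0.6667

0.6667


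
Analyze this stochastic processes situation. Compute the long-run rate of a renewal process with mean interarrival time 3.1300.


Long-run renewal rate = 1/E(X)
= 1/3.1300
= 0.3195

0.3195


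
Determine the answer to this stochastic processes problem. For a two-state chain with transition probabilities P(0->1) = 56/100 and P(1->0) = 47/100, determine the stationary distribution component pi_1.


Stationary distribution: pi_0 = p10/(p01+p10), pi_1 = p01/(p01+p10)
p01 = 0.5600, p10 = 0.4700
pi_1 = 0.5437

0.5437


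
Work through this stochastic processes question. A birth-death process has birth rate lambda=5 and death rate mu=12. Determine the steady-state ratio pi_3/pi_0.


For birth-death process, pi_n/pi_0 = (lambda/mu)^n
= (5/12)^3
= 0.0723

0.0723


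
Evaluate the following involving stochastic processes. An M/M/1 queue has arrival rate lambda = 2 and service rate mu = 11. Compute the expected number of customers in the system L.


rho = 2/11 = 0.1818
L = rho/(1-rho)
= 0.1818/0.8182
= 0.2222

0.2222


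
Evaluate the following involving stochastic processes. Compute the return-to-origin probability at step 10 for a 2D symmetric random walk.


P = C(10,5)^2 / 4^10
= 252^2 / 1048576
= 63504 / 1048576
= 0.0606

0.0606


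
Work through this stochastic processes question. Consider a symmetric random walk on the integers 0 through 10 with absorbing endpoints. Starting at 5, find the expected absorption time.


For symmetric RW on 0,...,N with absorbing barriers, E(i) = i*(N-i)
E(5) = 5 * 5 = 25

25


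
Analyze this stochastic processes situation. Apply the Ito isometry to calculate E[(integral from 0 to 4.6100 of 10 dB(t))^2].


By Ito isometry: E[(int f dB)^2] = int f^2 dt
= 10^2 * 4.6100
= 100 * 4.6100 = 461.0000

461.0000


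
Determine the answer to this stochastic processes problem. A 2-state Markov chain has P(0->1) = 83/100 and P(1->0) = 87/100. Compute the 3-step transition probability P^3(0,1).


Computing P^3 by matrix multiplication.
P = [[0.1700, 0.8300], [0.8700, 0.1300]]
After raising P to the power 3:
P^3(0,1) = 0.6557

0.6557


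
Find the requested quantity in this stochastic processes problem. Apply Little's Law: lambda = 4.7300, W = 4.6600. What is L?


Little's Law: L = lambda * W
= 4.7300 * 4.6600
= 22.0418

22.0418


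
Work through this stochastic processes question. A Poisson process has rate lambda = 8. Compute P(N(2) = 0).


P(N(t)=k) = (lambda*t)^k * exp(-lambda*t) / k!
lambda*t = 16
= 16^0 * exp(-16) / 0!
= 1 * 1.1254e-07 / 1
= 1.1254e-07

1.1254e-07


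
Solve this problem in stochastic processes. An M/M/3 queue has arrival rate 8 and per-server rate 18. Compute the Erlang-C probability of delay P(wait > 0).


a = lambda/mu = 0.4444
rho = a/c = 0.1481
Erlang-C formula applied:
C(c,a) = 0.0110

0.0110


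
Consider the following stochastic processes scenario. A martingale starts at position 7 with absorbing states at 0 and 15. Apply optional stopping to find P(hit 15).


By optional stopping theorem: E(M at tau) = M(0) = 7
P(hit 15)*15 + P(hit 0)*0 = 7
P(hit 15) = (7 - 0)/(15 - 0) = 7/15 = 0.4667

0.4667


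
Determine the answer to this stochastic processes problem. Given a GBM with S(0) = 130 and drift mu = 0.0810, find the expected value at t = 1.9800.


E[S(t)] = S(0) * exp(mu * t)
= 130 * exp(0.0810 * 1.9800)
= 130 * 1.1740
= 152.6144

152.6144


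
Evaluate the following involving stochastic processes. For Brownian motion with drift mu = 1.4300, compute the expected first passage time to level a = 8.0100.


Expected first passage time = a/mu
= 8.0100/1.4300
= 5.6014

5.6014


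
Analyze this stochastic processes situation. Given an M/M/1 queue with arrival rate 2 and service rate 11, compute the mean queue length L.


rho = 2/11 = 0.1818
L = rho/(1-rho)
= 0.1818/0.8182
= 0.2222

0.2222


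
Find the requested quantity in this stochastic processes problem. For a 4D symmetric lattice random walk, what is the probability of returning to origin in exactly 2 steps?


P(return in 2 steps) = P(reverse first step) = 1/(2d)
= 1/8
= 0.1250

0.1250


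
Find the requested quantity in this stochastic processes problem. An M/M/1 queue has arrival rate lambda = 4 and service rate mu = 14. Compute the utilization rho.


rho = lambda/mu
= 4/14
= 0.2857

0.2857


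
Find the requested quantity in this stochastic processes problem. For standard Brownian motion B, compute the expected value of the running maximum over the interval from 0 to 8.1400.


E(max B(s)) = sqrt(2t/pi)
= sqrt(2*8.1400/pi)
= sqrt(5.1821)
= 2.2764

2.2764


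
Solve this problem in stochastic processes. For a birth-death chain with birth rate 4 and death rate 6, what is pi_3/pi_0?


For birth-death process, pi_n/pi_0 = (lambda/mu)^n
= (4/6)^3
= 0.2963

0.2963


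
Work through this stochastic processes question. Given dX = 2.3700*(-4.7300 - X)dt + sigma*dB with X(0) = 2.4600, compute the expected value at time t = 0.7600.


E[X(t)] = mu + (X(0) - mu)*exp(-theta*t)
= -4.7300 + (2.4600 - -4.7300)*exp(-2.3700*0.7600)
= -4.7300 + 7.1900 * 0.1651
= -3.5429

-3.5429


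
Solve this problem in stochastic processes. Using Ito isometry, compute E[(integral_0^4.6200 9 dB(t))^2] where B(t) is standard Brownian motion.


By Ito isometry: E[(int f dB)^2] = int f^2 dt
= 9^2 * 4.6200
= 81 * 4.6200 = 374.2200

374.2200


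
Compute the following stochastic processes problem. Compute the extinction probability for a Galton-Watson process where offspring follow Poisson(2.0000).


Since mu = 2.0000 > 1, extinction prob q < 1.
Solve s = exp(mu*(s-1)) iteratively.
q = 0.2032

0.2032


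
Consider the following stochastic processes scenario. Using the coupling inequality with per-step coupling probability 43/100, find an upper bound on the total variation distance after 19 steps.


TV distance bound <= (1-delta)^n
= (1 - 0.4300)^19
= 0.5700^19
= 2.2994e-05

2.2994e-05


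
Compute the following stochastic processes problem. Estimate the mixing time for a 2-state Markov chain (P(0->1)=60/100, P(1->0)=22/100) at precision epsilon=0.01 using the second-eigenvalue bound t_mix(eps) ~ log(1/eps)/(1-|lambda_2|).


lambda_2 = |1 - p01 - p10| = |1 - 0.6000 - 0.2200| = 0.1800
t_mix ~ log(1/eps)/(1 - |lambda_2|)
= log(100)/(1 - 0.1800) = 4.6052/0.8200
= 5.6161

5.6161


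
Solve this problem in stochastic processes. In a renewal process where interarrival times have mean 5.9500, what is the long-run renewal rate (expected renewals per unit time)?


Long-run renewal rate = 1/E(X)
= 1/5.9500
= 0.1681

0.1681


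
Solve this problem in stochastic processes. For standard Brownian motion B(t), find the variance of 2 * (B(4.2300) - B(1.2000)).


Var(alpha*(B(t)-B(s))) = alpha^2 * (t-s)
= 2^2 * (4.2300 - 1.2000)
= 4 * 3.0300
= 12.1200

12.1200


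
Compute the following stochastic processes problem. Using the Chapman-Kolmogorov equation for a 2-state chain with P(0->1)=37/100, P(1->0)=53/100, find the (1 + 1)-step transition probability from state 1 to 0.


P^2 = P^1 * P^1
Computing via matrix multiplication of the transition matrix.
Entry (1,0) of P^2 = 0.5830

0.5830


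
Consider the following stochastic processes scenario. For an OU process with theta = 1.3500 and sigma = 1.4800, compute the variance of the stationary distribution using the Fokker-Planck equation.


Stationary variance = sigma^2 / (2*theta)
= 1.4800^2 / (2*1.3500)
= 2.1904 / 2.7000
= 0.8113

0.8113


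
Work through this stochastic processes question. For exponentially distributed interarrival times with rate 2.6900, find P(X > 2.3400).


P(X > t) = exp(-lambda * t)
= exp(-2.6900 * 2.3400)
= exp(-6.2946) = 0.0018

0.0018


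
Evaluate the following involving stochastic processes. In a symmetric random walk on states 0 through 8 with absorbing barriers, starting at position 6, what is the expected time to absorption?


For symmetric RW on 0,...,N with absorbing barriers, E(i) = i*(N-i)
E(6) = 6 * 2 = 12

12


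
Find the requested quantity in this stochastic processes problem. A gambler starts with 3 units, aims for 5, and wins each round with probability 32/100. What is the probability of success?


Gambler's ruin formula:
r = q/p = 0.6800/0.3200 = 2.1250
P(win) = (1 - r^i)/(1 - r^N)
= (1 - 2.1250^3)/(1 - 2.1250^5)
= 0.2031

0.2031


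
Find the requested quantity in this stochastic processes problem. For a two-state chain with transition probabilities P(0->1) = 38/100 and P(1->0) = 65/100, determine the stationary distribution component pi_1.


Stationary distribution: pi_0 = p10/(p01+p10), pi_1 = p01/(p01+p10)
p01 = 0.3800, p10 = 0.6500
pi_1 = 0.3689

0.3689


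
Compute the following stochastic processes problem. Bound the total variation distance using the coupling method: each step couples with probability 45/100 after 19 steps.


TV distance bound <= (1-delta)^n
= (1 - 0.4500)^19
= 0.5500^19
= 1.1665e-05

1.1665e-05


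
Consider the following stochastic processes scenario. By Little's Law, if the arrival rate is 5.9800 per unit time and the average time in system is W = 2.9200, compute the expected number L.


Little's Law: L = lambda * W
= 5.9800 * 2.9200
= 17.4616

17.4616


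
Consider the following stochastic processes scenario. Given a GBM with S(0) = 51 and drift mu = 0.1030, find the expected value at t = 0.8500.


E[S(t)] = S(0) * exp(mu * t)
= 51 * exp(0.1030 * 0.8500)
= 51 * 1.0915
= 55.6663

55.6663


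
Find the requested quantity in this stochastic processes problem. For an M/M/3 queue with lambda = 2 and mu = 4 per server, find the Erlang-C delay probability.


a = lambda/mu = 0.5000
rho = a/c = 0.1667
Erlang-C formula applied:
C(c,a) = 0.0152

0.0152


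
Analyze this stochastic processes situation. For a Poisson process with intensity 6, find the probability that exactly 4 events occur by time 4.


P(N(t)=k) = (lambda*t)^k * exp(-lambda*t) / k!
lambda*t = 24
= 24^4 * exp(-24) / 4!
= 331776 * 3.7751e-11 / 24
= 5.2187e-07

5.2187e-07


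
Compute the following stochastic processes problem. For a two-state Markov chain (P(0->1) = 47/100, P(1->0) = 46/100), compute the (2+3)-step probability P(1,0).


P^5 = P^2 * P^3
Computing via matrix multiplication of the transition matrix.
Entry (1,0) of P^5 = 0.4946

0.4946


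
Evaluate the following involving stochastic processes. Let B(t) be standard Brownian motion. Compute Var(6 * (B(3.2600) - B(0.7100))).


Var(alpha*(B(t)-B(s))) = alpha^2 * (t-s)
= 6^2 * (3.2600 - 0.7100)
= 36 * 2.5500
= 91.8000

91.8000


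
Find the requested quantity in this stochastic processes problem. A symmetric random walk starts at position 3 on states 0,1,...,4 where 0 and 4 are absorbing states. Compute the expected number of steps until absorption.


For symmetric RW on 0,...,N with absorbing barriers, E(i) = i*(N-i)
E(3) = 3 * 1 = 3

3


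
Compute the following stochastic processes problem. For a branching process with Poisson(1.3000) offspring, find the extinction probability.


Since mu = 1.3000 > 1, extinction prob q < 1.
Solve s = exp(mu*(s-1)) iteratively.
q = 0.5770

0.5770


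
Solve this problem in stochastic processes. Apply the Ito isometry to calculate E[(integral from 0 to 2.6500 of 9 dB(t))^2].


By Ito isometry: E[(int f dB)^2] = int f^2 dt
= 9^2 * 2.6500
= 81 * 2.6500 = 214.6500

214.6500


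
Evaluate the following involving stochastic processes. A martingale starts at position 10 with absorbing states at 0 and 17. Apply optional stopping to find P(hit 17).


By optional stopping theorem: E(M at tau) = M(0) = 10
P(hit 17)*17 + P(hit 0)*0 = 10
P(hit 17) = (10 - 0)/(17 - 0) = 10/17 = 0.5882

0.5882


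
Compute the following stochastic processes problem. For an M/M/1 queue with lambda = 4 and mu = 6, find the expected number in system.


rho = 4/6 = 0.6667
L = rho/(1-rho)
= 0.6667/0.3333
= 2.0000

2.0000


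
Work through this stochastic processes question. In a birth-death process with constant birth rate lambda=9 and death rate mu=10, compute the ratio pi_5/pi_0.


For birth-death process, pi_n/pi_0 = (lambda/mu)^n
= (9/10)^5
= 0.5905

0.5905


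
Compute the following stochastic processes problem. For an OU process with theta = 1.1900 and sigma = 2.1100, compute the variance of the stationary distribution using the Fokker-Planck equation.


Stationary variance = sigma^2 / (2*theta)
= 2.1100^2 / (2*1.1900)
= 4.4521 / 2.3800
= 1.8706

1.8706


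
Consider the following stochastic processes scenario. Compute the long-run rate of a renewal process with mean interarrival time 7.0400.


Long-run renewal rate = 1/E(X)
= 1/7.0400
= 0.1420

0.1420


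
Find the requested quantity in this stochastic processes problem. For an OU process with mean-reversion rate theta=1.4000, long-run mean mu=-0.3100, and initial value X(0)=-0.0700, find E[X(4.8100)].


E[X(t)] = mu + (X(0) - mu)*exp(-theta*t)
= -0.3100 + (-0.0700 - -0.3100)*exp(-1.4000*4.8100)
= -0.3100 + 0.2400 * 0.0012
= -0.3097

-0.3097


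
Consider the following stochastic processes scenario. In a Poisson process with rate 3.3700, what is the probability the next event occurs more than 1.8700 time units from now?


P(X > t) = exp(-lambda * t)
= exp(-3.3700 * 1.8700)
= exp(-6.3019) = 0.0018

0.0018


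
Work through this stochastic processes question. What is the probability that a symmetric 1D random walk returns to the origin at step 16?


P(S(16) = 0) = C(16,8) / 4^8
= 12870 / 65536
= 0.1964

0.1964


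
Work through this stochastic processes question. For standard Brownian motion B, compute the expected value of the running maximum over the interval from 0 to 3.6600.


E(max B(s)) = sqrt(2t/pi)
= sqrt(2*3.6600/pi)
= sqrt(2.3300)
= 1.5264

1.5264


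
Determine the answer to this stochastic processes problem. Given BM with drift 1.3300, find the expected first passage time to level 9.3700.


Expected first passage time = a/mu
= 9.3700/1.3300
= 7.0451

7.0451


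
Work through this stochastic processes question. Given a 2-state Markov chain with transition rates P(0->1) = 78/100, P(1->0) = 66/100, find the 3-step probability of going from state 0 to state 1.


Computing P^3 by matrix multiplication.
P = [[0.2200, 0.7800], [0.6600, 0.3400]]
After raising P to the power 3:
P^3(0,1) = 0.5878

0.5878


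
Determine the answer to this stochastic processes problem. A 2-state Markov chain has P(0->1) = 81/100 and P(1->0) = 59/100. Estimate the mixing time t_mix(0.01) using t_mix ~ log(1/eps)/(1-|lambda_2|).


lambda_2 = |1 - p01 - p10| = |1 - 0.8100 - 0.5900| = 0.4000
t_mix ~ log(1/eps)/(1 - |lambda_2|)
= log(100)/(1 - 0.4000) = 4.6052/0.6000
= 7.6753

7.6753


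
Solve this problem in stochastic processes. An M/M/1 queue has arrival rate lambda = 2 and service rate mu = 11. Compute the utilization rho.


rho = lambda/mu
= 2/11
= 0.1818

0.1818


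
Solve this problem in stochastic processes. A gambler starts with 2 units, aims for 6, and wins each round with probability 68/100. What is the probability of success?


Gambler's ruin formula:
r = q/p = 0.3200/0.6800 = 0.4706
P(win) = (1 - r^i)/(1 - r^N)
= (1 - 0.4706^2)/(1 - 0.4706^6)
= 0.7871

0.7871


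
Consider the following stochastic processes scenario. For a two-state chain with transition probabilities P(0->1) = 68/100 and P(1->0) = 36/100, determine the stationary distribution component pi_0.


Stationary distribution: pi_0 = p10/(p01+p10), pi_1 = p01/(p01+p10)
p01 = 0.6800, p10 = 0.3600
pi_0 = 0.3462

0.3462


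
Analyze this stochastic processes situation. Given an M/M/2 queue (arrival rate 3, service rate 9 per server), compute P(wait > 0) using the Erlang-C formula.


a = lambda/mu = 0.3333
rho = a/c = 0.1667
Erlang-C formula applied:
C(c,a) = 0.0476

0.0476


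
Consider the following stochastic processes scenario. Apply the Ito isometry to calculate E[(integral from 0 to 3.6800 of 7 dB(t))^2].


By Ito isometry: E[(int f dB)^2] = int f^2 dt
= 7^2 * 3.6800
= 49 * 3.6800 = 180.3200

180.3200


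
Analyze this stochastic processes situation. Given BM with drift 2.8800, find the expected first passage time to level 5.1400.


Expected first passage time = a/mu
= 5.1400/2.8800
= 1.7847

1.7847


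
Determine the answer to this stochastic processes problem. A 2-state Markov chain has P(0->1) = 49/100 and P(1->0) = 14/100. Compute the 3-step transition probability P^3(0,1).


Computing P^3 by matrix multiplication.
P = [[0.5100, 0.4900], [0.1400, 0.8600]]
After raising P to the power 3:
P^3(0,1) = 0.7384

0.7384


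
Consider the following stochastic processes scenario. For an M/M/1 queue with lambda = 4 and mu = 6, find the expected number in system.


rho = 4/6 = 0.6667
L = rho/(1-rho)
= 0.6667/0.3333
= 2.0000

2.0000


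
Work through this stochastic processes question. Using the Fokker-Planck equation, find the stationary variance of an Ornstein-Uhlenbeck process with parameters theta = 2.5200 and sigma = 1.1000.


Stationary variance = sigma^2 / (2*theta)
= 1.1000^2 / (2*2.5200)
= 1.2100 / 5.0400
= 0.2401

0.2401


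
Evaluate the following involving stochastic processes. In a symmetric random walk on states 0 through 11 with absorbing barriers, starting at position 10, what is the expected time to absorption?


For symmetric RW on 0,...,N with absorbing barriers, E(i) = i*(N-i)
E(10) = 10 * 1 = 10

10


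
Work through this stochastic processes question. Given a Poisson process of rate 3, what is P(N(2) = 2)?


P(N(t)=k) = (lambda*t)^k * exp(-lambda*t) / k!
lambda*t = 6
= 6^2 * exp(-6) / 2!
= 36 * 0.0025 / 2
= 0.0446

0.0446


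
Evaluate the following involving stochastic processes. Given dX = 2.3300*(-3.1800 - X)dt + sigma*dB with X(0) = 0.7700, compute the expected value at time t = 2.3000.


E[X(t)] = mu + (X(0) - mu)*exp(-theta*t)
= -3.1800 + (0.7700 - -3.1800)*exp(-2.3300*2.3000)
= -3.1800 + 3.9500 * 0.0047
= -3.1614

-3.1614


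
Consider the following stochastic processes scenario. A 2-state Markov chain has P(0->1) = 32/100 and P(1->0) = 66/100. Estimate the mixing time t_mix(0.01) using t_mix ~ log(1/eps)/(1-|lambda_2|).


lambda_2 = |1 - p01 - p10| = |1 - 0.3200 - 0.6600| = 0.0200
t_mix ~ log(1/eps)/(1 - |lambda_2|)
= log(100)/(1 - 0.0200) = 4.6052/0.9800
= 4.6992

4.6992


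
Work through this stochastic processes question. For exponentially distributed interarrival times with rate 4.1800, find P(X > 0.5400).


P(X > t) = exp(-lambda * t)
= exp(-4.1800 * 0.5400)
= exp(-2.2572) = 0.1046

0.1046


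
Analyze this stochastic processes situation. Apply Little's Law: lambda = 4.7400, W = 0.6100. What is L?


Little's Law: L = lambda * W
= 4.7400 * 0.6100
= 2.8914

2.8914


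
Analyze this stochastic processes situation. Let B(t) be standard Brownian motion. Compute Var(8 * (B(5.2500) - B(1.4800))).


Var(alpha*(B(t)-B(s))) = alpha^2 * (t-s)
= 8^2 * (5.2500 - 1.4800)
= 64 * 3.7700
= 241.2800

241.2800


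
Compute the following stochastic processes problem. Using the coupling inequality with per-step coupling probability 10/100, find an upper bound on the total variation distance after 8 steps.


TV distance bound <= (1-delta)^n
= (1 - 0.1000)^8
= 0.9000^8
= 0.4305

0.4305


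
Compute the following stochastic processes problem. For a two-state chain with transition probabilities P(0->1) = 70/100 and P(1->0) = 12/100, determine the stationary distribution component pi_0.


Stationary distribution: pi_0 = p10/(p01+p10), pi_1 = p01/(p01+p10)
p01 = 0.7000, p10 = 0.1200
pi_0 = 0.1463

0.1463


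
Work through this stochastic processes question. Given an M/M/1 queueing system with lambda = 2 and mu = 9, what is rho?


rho = lambda/mu
= 2/9
= 0.2222

0.2222


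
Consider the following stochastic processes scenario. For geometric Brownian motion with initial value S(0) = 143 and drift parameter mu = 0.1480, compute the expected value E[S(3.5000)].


E[S(t)] = S(0) * exp(mu * t)
= 143 * exp(0.1480 * 3.5000)
= 143 * 1.6787
= 240.0494

240.0494


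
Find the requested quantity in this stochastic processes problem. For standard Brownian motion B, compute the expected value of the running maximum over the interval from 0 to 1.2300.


E(max B(s)) = sqrt(2t/pi)
= sqrt(2*1.2300/pi)
= sqrt(0.7830)
= 0.8849

0.8849


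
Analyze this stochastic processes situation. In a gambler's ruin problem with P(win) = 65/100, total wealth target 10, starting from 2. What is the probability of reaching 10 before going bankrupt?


Gambler's ruin formula:
r = q/p = 0.3500/0.6500 = 0.5385
P(win) = (1 - r^i)/(1 - r^N)
= (1 - 0.5385^2)/(1 - 0.5385^10)
= 0.7115

0.7115


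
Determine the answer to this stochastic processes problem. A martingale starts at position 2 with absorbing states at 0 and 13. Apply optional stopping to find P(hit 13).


By optional stopping theorem: E(M at tau) = M(0) = 2
P(hit 13)*13 + P(hit 0)*0 = 2
P(hit 13) = (2 - 0)/(13 - 0) = 2/13 = 0.1538

0.1538


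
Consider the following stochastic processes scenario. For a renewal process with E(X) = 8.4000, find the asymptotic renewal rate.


Long-run renewal rate = 1/E(X)
= 1/8.4000
= 0.1190

0.1190


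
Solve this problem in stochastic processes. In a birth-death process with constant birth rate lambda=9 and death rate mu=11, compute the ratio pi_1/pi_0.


For birth-death process, pi_n/pi_0 = (lambda/mu)^n
= (9/11)^1
= 0.8182

0.8182


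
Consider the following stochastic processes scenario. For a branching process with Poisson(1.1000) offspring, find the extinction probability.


Since mu = 1.1000 > 1, extinction prob q < 1.
Solve s = exp(mu*(s-1)) iteratively.
q = 0.8239

0.8239


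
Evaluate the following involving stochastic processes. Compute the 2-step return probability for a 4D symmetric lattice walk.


P(return in 2 steps) = P(reverse first step) = 1/(2d)
= 1/8
= 0.1250

0.1250


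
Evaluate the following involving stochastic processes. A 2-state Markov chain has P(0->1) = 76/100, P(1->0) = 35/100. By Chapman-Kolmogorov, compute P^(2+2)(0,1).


P^4 = P^2 * P^2
Computing via matrix multiplication of the transition matrix.
Entry (0,1) of P^4 = 0.6846

0.6846


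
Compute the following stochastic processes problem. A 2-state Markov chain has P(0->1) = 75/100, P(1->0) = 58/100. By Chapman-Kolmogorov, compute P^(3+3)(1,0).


P^6 = P^3 * P^3
Computing via matrix multiplication of the transition matrix.
Entry (1,0) of P^6 = 0.4355

0.4355


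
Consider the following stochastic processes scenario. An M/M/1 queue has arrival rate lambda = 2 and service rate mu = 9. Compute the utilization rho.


rho = lambda/mu
= 2/9
= 0.2222

0.2222


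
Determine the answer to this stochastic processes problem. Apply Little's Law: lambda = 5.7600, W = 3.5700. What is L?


Little's Law: L = lambda * W
= 5.7600 * 3.5700
= 20.5632

20.5632


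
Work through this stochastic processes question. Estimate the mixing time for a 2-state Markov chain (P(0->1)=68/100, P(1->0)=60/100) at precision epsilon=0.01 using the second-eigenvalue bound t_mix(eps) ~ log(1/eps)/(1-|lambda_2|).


lambda_2 = |1 - p01 - p10| = |1 - 0.6800 - 0.6000| = 0.2800
t_mix ~ log(1/eps)/(1 - |lambda_2|)
= log(100)/(1 - 0.2800) = 4.6052/0.7200
= 6.3961

6.3961


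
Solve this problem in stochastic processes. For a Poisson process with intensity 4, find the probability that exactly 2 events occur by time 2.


P(N(t)=k) = (lambda*t)^k * exp(-lambda*t) / k!
lambda*t = 8
= 8^2 * exp(-8) / 2!
= 64 * 3.3546e-04 / 2
= 0.0107

0.0107


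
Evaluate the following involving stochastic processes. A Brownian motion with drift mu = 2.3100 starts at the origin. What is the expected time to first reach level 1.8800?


Expected first passage time = a/mu
= 1.8800/2.3100
= 0.8139

0.8139


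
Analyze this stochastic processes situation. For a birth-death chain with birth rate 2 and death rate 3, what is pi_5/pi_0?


For birth-death process, pi_n/pi_0 = (lambda/mu)^n
= (2/3)^5
= 0.1317

0.1317


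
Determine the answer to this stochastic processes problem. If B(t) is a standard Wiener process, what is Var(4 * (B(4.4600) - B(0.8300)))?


Var(alpha*(B(t)-B(s))) = alpha^2 * (t-s)
= 4^2 * (4.4600 - 0.8300)
= 16 * 3.6300
= 58.0800

58.0800


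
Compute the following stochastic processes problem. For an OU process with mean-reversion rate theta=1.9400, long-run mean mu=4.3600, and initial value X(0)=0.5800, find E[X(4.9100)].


E[X(t)] = mu + (X(0) - mu)*exp(-theta*t)
= 4.3600 + (0.5800 - 4.3600)*exp(-1.9400*4.9100)
= 4.3600 + -3.7800 * 7.2975e-05
= 4.3597

4.3597


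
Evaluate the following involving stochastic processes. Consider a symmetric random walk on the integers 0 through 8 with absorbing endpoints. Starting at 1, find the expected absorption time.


For symmetric RW on 0,...,N with absorbing barriers, E(i) = i*(N-i)
E(1) = 1 * 7 = 7

7


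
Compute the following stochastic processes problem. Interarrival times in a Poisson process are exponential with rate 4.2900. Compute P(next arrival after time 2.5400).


P(X > t) = exp(-lambda * t)
= exp(-4.2900 * 2.5400)
= exp(-10.8966) = 1.8521e-05

1.8521e-05


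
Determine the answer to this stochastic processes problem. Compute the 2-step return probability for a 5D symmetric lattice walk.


P(return in 2 steps) = P(reverse first step) = 1/(2d)
= 1/10
= 0.1000

0.1000


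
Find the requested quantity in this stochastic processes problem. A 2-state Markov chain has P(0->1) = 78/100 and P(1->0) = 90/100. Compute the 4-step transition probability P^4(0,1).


Computing P^4 by matrix multiplication.
P = [[0.2200, 0.7800], [0.9000, 0.1000]]
After raising P to the power 4:
P^4(0,1) = 0.3650

0.3650


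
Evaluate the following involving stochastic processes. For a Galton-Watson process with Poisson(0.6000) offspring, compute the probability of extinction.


Since mu = 0.6000 <= 1, extinction probability = 1.

1.0000


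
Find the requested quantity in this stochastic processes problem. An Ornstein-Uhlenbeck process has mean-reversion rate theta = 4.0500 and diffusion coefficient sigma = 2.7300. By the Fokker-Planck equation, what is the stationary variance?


Stationary variance = sigma^2 / (2*theta)
= 2.7300^2 / (2*4.0500)
= 7.4529 / 8.1000
= 0.9201

0.9201


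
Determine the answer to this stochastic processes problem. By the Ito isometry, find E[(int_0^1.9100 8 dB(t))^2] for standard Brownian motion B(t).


By Ito isometry: E[(int f dB)^2] = int f^2 dt
= 8^2 * 1.9100
= 64 * 1.9100 = 122.2400

122.2400


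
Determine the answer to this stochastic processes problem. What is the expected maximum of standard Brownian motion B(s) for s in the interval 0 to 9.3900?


E(max B(s)) = sqrt(2t/pi)
= sqrt(2*9.3900/pi)
= sqrt(5.9779)
= 2.4450

2.4450


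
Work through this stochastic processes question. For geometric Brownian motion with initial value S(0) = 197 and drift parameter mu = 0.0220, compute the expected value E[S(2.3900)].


E[S(t)] = S(0) * exp(mu * t)
= 197 * exp(0.0220 * 2.3900)
= 197 * 1.0540
= 207.6354

207.6354


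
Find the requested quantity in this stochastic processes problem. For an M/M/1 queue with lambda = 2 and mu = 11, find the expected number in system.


rho = 2/11 = 0.1818
L = rho/(1-rho)
= 0.1818/0.8182
= 0.2222

0.2222


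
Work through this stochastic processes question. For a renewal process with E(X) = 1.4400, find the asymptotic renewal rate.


Long-run renewal rate = 1/E(X)
= 1/1.4400
= 0.6944

0.6944


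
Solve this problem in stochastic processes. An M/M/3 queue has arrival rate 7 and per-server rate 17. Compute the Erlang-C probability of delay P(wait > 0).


a = lambda/mu = 0.4118
rho = a/c = 0.1373
Erlang-C formula applied:
C(c,a) = 0.0089

0.0089


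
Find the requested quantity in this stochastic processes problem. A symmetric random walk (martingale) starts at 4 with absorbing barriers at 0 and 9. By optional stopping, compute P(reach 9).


By optional stopping theorem: E(M at tau) = M(0) = 4
P(hit 9)*9 + P(hit 0)*0 = 4
P(hit 9) = (4 - 0)/(9 - 0) = 4/9 = 0.4444

0.4444


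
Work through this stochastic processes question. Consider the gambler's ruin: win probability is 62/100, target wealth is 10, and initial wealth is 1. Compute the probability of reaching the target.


Gambler's ruin formula:
r = q/p = 0.3800/0.6200 = 0.6129
P(win) = (1 - r^i)/(1 - r^N)
= (1 - 0.6129^1)/(1 - 0.6129^10)
= 0.3900

0.3900


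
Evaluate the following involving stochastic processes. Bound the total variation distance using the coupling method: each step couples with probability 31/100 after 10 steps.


TV distance bound <= (1-delta)^n
= (1 - 0.3100)^10
= 0.6900^10
= 0.0245

0.0245


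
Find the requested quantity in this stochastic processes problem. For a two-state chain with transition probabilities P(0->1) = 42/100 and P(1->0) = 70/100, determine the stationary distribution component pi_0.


Stationary distribution: pi_0 = p10/(p01+p10), pi_1 = p01/(p01+p10)
p01 = 0.4200, p10 = 0.7000
pi_0 = 0.6250

0.6250


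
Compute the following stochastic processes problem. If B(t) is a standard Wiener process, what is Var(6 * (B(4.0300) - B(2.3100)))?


Var(alpha*(B(t)-B(s))) = alpha^2 * (t-s)
= 6^2 * (4.0300 - 2.3100)
= 36 * 1.7200
= 61.9200

61.9200


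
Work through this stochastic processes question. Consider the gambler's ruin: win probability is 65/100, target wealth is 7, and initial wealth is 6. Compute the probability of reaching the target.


Gambler's ruin formula:
r = q/p = 0.3500/0.6500 = 0.5385
P(win) = (1 - r^i)/(1 - r^N)
= (1 - 0.5385^6)/(1 - 0.5385^7)
= 0.9886

0.9886


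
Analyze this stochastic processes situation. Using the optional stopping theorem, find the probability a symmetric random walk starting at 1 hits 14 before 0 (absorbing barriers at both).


By optional stopping theorem: E(M at tau) = M(0) = 1
P(hit 14)*14 + P(hit 0)*0 = 1
P(hit 14) = (1 - 0)/(14 - 0) = 1/14 = 0.0714

0.0714


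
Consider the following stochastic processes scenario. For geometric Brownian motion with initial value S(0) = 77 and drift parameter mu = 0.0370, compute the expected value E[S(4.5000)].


E[S(t)] = S(0) * exp(mu * t)
= 77 * exp(0.0370 * 4.5000)
= 77 * 1.1812
= 90.9496

90.9496


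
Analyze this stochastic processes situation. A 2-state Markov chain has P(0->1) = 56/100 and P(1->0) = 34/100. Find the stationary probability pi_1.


Stationary distribution: pi_0 = p10/(p01+p10), pi_1 = p01/(p01+p10)
p01 = 0.5600, p10 = 0.3400
pi_1 = 0.6222

0.6222


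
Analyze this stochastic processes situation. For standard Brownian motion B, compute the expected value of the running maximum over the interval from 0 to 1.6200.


E(max B(s)) = sqrt(2t/pi)
= sqrt(2*1.6200/pi)
= sqrt(1.0313)
= 1.0155

1.0155


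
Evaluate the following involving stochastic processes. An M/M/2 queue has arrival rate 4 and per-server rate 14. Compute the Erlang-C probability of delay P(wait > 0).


a = lambda/mu = 0.2857
rho = a/c = 0.1429
Erlang-C formula applied:
C(c,a) = 0.0357

0.0357


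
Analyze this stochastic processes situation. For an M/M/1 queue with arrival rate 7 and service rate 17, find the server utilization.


rho = lambda/mu
= 7/17
= 0.4118

0.4118


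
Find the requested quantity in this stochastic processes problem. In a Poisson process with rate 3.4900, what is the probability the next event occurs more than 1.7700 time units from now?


P(X > t) = exp(-lambda * t)
= exp(-3.4900 * 1.7700)
= exp(-6.1773) = 0.0021

0.0021


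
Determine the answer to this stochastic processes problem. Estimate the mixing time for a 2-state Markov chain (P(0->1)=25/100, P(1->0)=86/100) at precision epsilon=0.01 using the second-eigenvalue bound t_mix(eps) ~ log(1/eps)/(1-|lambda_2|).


lambda_2 = |1 - p01 - p10| = |1 - 0.2500 - 0.8600| = 0.1100
t_mix ~ log(1/eps)/(1 - |lambda_2|)
= log(100)/(1 - 0.1100) = 4.6052/0.8900
= 5.1743

5.1743


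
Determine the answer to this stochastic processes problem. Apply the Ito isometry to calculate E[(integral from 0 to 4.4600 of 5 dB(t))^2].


By Ito isometry: E[(int f dB)^2] = int f^2 dt
= 5^2 * 4.4600
= 25 * 4.4600 = 111.5000

111.5000


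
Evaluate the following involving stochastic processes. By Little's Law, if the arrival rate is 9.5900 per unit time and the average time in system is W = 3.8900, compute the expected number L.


Little's Law: L = lambda * W
= 9.5900 * 3.8900
= 37.3051

37.3051


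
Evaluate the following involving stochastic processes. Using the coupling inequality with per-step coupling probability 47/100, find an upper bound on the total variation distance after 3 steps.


TV distance bound <= (1-delta)^n
= (1 - 0.4700)^3
= 0.5300^3
= 0.1489

0.1489


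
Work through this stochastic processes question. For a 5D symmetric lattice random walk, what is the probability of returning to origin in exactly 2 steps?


P(return in 2 steps) = P(reverse first step) = 1/(2d)
= 1/10
= 0.1000

0.1000


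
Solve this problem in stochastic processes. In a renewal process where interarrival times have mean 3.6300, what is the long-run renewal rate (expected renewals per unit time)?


Long-run renewal rate = 1/E(X)
= 1/3.6300
= 0.2755

0.2755


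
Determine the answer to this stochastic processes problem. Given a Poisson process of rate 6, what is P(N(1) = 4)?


P(N(t)=k) = (lambda*t)^k * exp(-lambda*t) / k!
lambda*t = 6
= 6^4 * exp(-6) / 4!
= 1296 * 0.0025 / 24
= 0.1339

0.1339


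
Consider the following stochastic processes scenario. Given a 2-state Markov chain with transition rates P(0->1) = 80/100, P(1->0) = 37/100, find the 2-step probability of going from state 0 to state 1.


Computing P^2 by matrix multiplication.
P = [[0.2000, 0.8000], [0.3700, 0.6300]]
After raising P to the power 2:
P^2(0,1) = 0.6640

0.6640


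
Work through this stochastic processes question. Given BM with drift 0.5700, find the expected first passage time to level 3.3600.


Expected first passage time = a/mu
= 3.3600/0.5700
= 5.8947

5.8947
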